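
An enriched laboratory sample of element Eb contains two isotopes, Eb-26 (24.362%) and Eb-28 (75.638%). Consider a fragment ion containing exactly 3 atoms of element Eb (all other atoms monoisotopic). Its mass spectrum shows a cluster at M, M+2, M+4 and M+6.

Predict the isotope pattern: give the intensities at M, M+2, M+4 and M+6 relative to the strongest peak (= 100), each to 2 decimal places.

Each Eb atom is independently Eb-26 (p = 0.24362) or Eb-28 (q = 0.75638); the cluster is the binomial expansion (p + q)^3.
P(M) = 0.24362^3 = 0.014459
P(M+2) = 3 × 0.24362^2 × 0.75638^1 = 0.134675
P(M+4) = 3 × 0.24362^1 × 0.75638^2 = 0.418133
P(M+6) = 0.75638^3 = 0.432733
The M+6 peak is largest (0.432733); scaling to 100 gives 3.34 : 31.12 : 96.63 : 100.00.

3.34 : 31.12 : 96.63 : 100.00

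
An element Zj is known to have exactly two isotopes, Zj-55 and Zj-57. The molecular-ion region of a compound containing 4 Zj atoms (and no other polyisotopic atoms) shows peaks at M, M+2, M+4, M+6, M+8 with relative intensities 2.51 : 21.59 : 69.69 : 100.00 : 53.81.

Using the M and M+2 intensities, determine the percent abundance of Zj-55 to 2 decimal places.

31.74%

If p is the fraction of Zj that is Zj-55, then I(M+2)/I(M) = [C(4,1)·p^3·(1−p)] / p^4 = 4·(1−p)/p = 21.59/2.51 = 8.6016
(1−p)/p = 8.6016/4 = 2.1504  ⇒  p = 1/(1 + 2.1504) = 0.3174
Zj-55: 31.74%, Zj-57: 68.26%.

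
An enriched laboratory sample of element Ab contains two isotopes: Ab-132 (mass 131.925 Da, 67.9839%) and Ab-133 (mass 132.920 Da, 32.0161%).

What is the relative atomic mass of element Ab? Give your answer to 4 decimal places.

132.2436 Da

Ar = Σ fᵢ·mᵢ = 0.679839 × 131.925 + 0.320161 × 132.920
= 89.68776 + 42.55580 = 132.24356 Da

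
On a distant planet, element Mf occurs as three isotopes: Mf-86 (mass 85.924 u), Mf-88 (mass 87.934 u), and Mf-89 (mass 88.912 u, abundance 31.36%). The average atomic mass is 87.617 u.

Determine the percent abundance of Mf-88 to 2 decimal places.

37.61%

The remaining 68.64% is split between Mf-86 (fraction x) and Mf-88 (fraction 0.6864 − x).
Substituting: 85.924x + 87.934(0.6864 − x) = 59.7341968
(85.924 − 87.934)x = -0.6237008  ⇒  x = 0.31030, y = 0.37610
Mf-86: 31.03%, Mf-88: 37.61%.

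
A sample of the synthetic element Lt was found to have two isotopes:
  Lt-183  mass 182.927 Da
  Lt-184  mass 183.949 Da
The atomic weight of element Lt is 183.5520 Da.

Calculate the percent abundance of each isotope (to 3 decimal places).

Writing the weighted mean with unknown fraction x of Lt-183:
182.927·x + 183.949·(1 − x) = 183.5520
(182.927 − 183.949)·x = 183.5520 − 183.949
x = -0.3970 / -1.022 = 0.38845 → 38.845% Lt-183, 61.155% Lt-184.

Lt-183: 38.845%, Lt-184: 61.155%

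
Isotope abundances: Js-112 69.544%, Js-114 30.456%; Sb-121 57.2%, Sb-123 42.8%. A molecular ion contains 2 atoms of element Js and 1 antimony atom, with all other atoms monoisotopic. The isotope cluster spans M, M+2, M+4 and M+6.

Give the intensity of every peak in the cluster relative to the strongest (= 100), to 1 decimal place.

Element Js pattern (n=2): 0.48363679 : 0.42360641 : 0.09275679
Antimony pattern (n=1): 0.5720 : 0.4280
Convolve the two distributions (both contribute in 2-u steps):
  M: 0.48363679×0.5720 = 0.276640
  M+2: 0.48363679×0.4280 + 0.42360641×0.5720 = 0.449299
  M+4: 0.42360641×0.4280 + 0.09275679×0.5720 = 0.234360
  M+6: 0.09275679×0.4280 = 0.039700
Scale to base peak (0.449299) = 100: 61.6 : 100.0 : 52.2 : 8.8

61.6 : 100.0 : 52.2 : 8.8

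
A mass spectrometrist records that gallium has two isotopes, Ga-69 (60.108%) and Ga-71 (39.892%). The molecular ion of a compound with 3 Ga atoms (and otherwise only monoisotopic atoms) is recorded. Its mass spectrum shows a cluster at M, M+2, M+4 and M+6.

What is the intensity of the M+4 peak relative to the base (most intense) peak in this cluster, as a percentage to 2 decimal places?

Term probabilities: M 0.2172, M+2 0.4324, M+4 0.2870, M+6 0.0635. Base peak = M+2.
P(M+2) = C(3,1) × 0.60108^2 × 0.39892^1 = 3 × 0.36129717 × 0.39892 = 0.432386 (base)
P(M+4) = C(3,2) × 0.60108^1 × 0.39892^2 = 3 × 0.60108 × 0.15913717 = 0.286963
Relative intensity = 0.286963 / 0.432386 × 100 = 66.37

66.37%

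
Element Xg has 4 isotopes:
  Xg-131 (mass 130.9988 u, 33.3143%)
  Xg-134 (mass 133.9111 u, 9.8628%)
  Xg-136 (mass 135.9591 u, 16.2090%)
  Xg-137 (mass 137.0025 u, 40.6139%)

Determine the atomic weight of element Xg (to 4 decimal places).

134.5284 u

Ar = Σ fᵢ·mᵢ = 0.333143 × 130.9988 + 0.098628 × 133.9111 + 0.162090 × 135.9591 + 0.406139 × 137.0025
= 43.64133 + 13.20738 + 22.03761 + 55.64206 = 134.52838 u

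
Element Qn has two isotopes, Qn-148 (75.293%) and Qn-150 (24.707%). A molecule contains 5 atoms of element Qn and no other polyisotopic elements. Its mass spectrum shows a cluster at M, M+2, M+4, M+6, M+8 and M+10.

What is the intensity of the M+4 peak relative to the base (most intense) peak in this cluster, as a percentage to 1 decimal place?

Binomial terms of (0.75293 + 0.24707)^5: M 0.2420, M+2 0.3970, M+4 0.2606, M+6 0.0855, M+8 0.0140, M+10 0.0009 → M+2 is the base peak.
P(M+2) = C(5,1) × 0.75293^4 × 0.24707^1 = 5 × 0.32137967 × 0.24707 = 0.397016 (base)
P(M+4) = C(5,2) × 0.75293^3 × 0.24707^2 = 10 × 0.42683872 × 0.06104358 = 0.260558
Relative intensity = 0.260558 / 0.397016 × 100 = 65.6

65.6%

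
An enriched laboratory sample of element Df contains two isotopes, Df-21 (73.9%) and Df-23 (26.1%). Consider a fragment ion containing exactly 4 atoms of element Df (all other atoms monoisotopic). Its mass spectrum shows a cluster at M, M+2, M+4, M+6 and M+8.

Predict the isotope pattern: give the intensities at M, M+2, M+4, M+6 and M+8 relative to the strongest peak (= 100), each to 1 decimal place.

70.8 : 100.0 : 53.0 : 12.5 : 1.1

Expanding (0.739 + 0.261)^4:
P(M) = 0.739^4 = 0.298248
P(M+2) = 4 × 0.739^3 × 0.261^1 = 0.421341
P(M+4) = 6 × 0.739^2 × 0.261^2 = 0.223214
P(M+6) = 4 × 0.739^1 × 0.261^3 = 0.052556
P(M+8) = 0.261^4 = 0.004640
The M+2 peak is largest (0.421341); scaling to 100 gives 70.8 : 100.0 : 53.0 : 12.5 : 1.1.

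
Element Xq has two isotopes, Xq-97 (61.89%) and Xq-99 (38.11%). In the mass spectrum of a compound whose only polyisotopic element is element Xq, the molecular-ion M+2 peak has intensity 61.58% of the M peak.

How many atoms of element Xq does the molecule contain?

1

With n Xq atoms, P(M+2)/P(M) = C(n,1)·p^(n−1)q / p^n = n·q/p = n · 0.3811/0.6189.
n = 0.6158 × 0.6189/0.3811 = 1.00 ≈ 1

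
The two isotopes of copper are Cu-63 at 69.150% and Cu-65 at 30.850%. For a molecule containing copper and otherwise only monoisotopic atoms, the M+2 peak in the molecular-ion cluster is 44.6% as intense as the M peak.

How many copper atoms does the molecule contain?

1

With n Cu atoms, P(M+2)/P(M) = C(n,1)·p^(n−1)q / p^n = n·q/p = n · 0.30850/0.69150.
n = 0.446 × 0.69150/0.30850 = 1.00 ≈ 1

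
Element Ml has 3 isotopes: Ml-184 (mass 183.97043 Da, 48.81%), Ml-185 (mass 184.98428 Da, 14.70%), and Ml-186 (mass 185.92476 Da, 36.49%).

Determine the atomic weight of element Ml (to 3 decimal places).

184.833 Da

Average mass = Σ (abundance × isotope mass) = 0.4881 × 183.97043 + 0.1470 × 184.98428 + 0.3649 × 185.92476
= 89.795967 + 27.192689 + 67.843945 = 184.832601 Da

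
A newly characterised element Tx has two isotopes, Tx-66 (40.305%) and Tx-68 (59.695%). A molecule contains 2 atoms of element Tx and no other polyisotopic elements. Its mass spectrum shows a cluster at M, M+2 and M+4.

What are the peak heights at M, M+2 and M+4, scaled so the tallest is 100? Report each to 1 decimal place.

33.8 : 100.0 : 74.1

Expanding (0.40305 + 0.59695)^2:
P(M) = 0.40305^2 = 0.162449
P(M+2) = 2 × 0.40305^1 × 0.59695^1 = 0.481201
P(M+4) = 0.59695^2 = 0.356349
The M+2 peak is largest (0.481201); scaling to 100 gives 33.8 : 100.0 : 74.1.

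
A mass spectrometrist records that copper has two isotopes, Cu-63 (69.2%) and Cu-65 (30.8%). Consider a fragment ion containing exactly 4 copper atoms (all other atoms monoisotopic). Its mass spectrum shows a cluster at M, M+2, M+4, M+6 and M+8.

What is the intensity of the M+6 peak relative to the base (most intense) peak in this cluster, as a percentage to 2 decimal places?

19.81%

(0.692 + 0.308)^4 gives M 0.2293, M+2 0.4083, M+4 0.2726, M+6 0.0809, M+8 0.0090; the largest is M+2.
P(M+2) = C(4,1) × 0.692^3 × 0.308^1 = 4 × 0.33137389 × 0.3080 = 0.408253 (base)
P(M+6) = C(4,3) × 0.692^1 × 0.308^3 = 4 × 0.6920 × 0.02921811 = 0.080876
Relative intensity = 0.080876 / 0.408253 × 100 = 19.81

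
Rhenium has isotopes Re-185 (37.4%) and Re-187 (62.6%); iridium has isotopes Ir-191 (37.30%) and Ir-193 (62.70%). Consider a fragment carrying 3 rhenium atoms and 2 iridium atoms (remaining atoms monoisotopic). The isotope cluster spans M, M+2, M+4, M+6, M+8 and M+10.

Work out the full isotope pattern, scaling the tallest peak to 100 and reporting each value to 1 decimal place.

2.1 : 17.8 : 59.6 : 100.0 : 83.8 : 28.1

Rhenium pattern (n=3): 0.05231362 : 0.26268713 : 0.43968487 : 0.24531438
Iridium pattern (n=2): 0.139129 : 0.467742 : 0.393129
Convolve the two distributions (both contribute in 2-u steps):
  M: 0.05231362×0.139129 = 0.007278
  M+2: 0.05231362×0.467742 + 0.26268713×0.139129 = 0.061017
  M+4: 0.05231362×0.393129 + 0.26268713×0.467742 + 0.43968487×0.139129 = 0.204609
  M+6: 0.26268713×0.393129 + 0.43968487×0.467742 + 0.24531438×0.139129 = 0.343059
  M+8: 0.43968487×0.393129 + 0.24531438×0.467742 = 0.287597
  M+10: 0.24531438×0.393129 = 0.096440
Scale to base peak (0.343059) = 100: 2.1 : 17.8 : 59.6 : 100.0 : 83.8 : 28.1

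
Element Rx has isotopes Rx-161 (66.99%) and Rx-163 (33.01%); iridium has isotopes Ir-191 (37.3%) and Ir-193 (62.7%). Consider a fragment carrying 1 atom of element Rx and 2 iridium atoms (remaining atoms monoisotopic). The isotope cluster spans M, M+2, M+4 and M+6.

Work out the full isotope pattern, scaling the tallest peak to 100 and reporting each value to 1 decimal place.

Element Rx pattern (n=1): 0.6699 : 0.3301
Iridium pattern (n=2): 0.139129 : 0.467742 : 0.393129
Convolve the two distributions (both contribute in 2-u steps):
  M: 0.6699×0.139129 = 0.093203
  M+2: 0.6699×0.467742 + 0.3301×0.139129 = 0.359267
  M+4: 0.6699×0.393129 + 0.3301×0.467742 = 0.417759
  M+6: 0.3301×0.393129 = 0.129772
Scale to base peak (0.417759) = 100: 22.3 : 86.0 : 100.0 : 31.1

22.3 : 86.0 : 100.0 : 31.1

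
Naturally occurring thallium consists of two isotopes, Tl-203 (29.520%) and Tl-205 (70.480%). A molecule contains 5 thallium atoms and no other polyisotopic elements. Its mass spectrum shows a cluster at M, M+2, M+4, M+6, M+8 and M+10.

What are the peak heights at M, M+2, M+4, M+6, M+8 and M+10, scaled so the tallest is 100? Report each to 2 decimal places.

The 5 Tl atoms are independent, so intensities follow the terms of (0.29520 + 0.70480)^5.
P(M) = 0.29520^5 = 0.002242
P(M+2) = 5 × 0.29520^4 × 0.70480^1 = 0.026761
P(M+4) = 10 × 0.29520^3 × 0.70480^2 = 0.127785
P(M+6) = 10 × 0.29520^2 × 0.70480^3 = 0.305092
P(M+8) = 5 × 0.29520^1 × 0.70480^4 = 0.364208
P(M+10) = 0.70480^5 = 0.173912
The M+8 peak is largest (0.364208); scaling to 100 gives 0.62 : 7.35 : 35.09 : 83.77 : 100.00 : 47.75.

0.62 : 7.35 : 35.09 : 83.77 : 100.00 : 47.75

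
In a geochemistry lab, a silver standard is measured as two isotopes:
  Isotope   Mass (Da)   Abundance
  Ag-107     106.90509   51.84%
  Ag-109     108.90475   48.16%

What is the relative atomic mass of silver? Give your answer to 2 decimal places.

Weight each isotope mass by its fractional abundance: 0.5184 × 106.90509 + 0.4816 × 108.90475
= 55.419599 + 52.448528 = 107.868127 Da

107.87 Da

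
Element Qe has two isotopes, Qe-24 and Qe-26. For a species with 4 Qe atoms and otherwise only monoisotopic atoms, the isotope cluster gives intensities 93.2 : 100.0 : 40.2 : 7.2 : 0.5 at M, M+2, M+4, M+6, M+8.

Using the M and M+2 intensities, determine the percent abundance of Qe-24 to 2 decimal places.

78.85%

Write p for the Qe-24 fraction. I(M+2)/I(M) = [C(4,1)·p^3·(1−p)] / p^4 = 4·(1−p)/p = 100.0/93.2 = 1.0730
(1−p)/p = 1.0730/4 = 0.2682  ⇒  p = 1/(1 + 0.2682) = 0.7885
Qe-24: 78.85%, Qe-26: 21.15%.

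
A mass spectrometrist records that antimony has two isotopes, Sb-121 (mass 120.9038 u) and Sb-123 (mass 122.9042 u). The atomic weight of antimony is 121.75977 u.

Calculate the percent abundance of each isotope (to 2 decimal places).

Let x be the fractional abundance of Sb-121; then Sb-123 has abundance 1 − x.
120.9038·x + 122.9042·(1 − x) = 121.75977
(120.9038 − 122.9042)·x = 121.75977 − 122.9042
x = -1.14443 / -2.0004 = 0.57210 → 57.21% Sb-121, 42.79% Sb-123.

Sb-121: 57.21%, Sb-123: 42.79%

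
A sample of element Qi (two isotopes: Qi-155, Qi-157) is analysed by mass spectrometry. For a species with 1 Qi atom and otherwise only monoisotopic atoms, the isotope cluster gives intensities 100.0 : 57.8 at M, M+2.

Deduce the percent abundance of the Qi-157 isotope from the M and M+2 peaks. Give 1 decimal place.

Write p for the Qi-155 fraction. I(M+2)/I(M) = [C(1,1)·p^0·(1−p)] / p^1 = 1·(1−p)/p = 57.8/100.0 = 0.5780
(1−p)/p = 0.5780/1 = 0.5780  ⇒  p = 1/(1 + 0.5780) = 0.6337
Qi-155: 63.4%, Qi-157: 36.6%.

36.6%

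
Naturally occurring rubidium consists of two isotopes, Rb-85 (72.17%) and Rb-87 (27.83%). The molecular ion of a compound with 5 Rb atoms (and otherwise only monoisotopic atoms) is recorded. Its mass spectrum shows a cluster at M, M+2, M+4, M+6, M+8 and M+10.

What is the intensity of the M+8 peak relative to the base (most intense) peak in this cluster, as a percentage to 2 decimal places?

5.73%

Binomial terms of (0.7217 + 0.2783)^5: M 0.1958, M+2 0.3775, M+4 0.2911, M+6 0.1123, M+8 0.0216, M+10 0.0017 → M+2 is the base peak.
P(M+2) = C(5,1) × 0.7217^4 × 0.2783^1 = 5 × 0.27128565 × 0.2783 = 0.377494 (base)
P(M+8) = C(5,4) × 0.7217^1 × 0.2783^4 = 5 × 0.7217 × 0.00599864 = 0.021646
Relative intensity = 0.021646 / 0.377494 × 100 = 5.73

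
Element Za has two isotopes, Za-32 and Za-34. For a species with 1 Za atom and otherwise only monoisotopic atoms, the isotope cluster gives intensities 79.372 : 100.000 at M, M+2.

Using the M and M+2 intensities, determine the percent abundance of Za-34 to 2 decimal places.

55.75%

Write p for the Za-32 fraction. I(M+2)/I(M) = [C(1,1)·p^0·(1−p)] / p^1 = 1·(1−p)/p = 100.000/79.372 = 1.2599
(1−p)/p = 1.2599/1 = 1.2599  ⇒  p = 1/(1 + 1.2599) = 0.4425
Za-32: 44.25%, Za-34: 55.75%.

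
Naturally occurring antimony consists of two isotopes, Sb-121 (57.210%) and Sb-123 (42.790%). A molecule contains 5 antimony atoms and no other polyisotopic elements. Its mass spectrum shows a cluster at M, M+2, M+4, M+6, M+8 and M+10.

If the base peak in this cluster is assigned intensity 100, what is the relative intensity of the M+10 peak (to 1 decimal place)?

Binomial terms of (0.57210 + 0.42790)^5: M 0.0613, M+2 0.2292, M+4 0.3428, M+6 0.2564, M+8 0.0959, M+10 0.0143 → M+4 is the base peak.
P(M+4) = C(5,2) × 0.57210^3 × 0.42790^2 = 10 × 0.18724742 × 0.18309841 = 0.342847 (base)
P(M+10) = C(5,5) × 0.57210^0 × 0.42790^5 = 1 × 1.0000 × 0.01434536 = 0.014345
Relative intensity = 0.014345 / 0.342847 × 100 = 4.2

4.2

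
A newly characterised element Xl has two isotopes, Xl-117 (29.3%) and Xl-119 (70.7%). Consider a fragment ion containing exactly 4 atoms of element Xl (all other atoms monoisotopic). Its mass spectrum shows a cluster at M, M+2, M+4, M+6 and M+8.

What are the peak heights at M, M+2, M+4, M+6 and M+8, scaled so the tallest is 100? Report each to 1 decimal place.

The 4 Xl atoms are independent, so intensities follow the terms of (0.293 + 0.707)^4.
P(M) = 0.293^4 = 0.007370
P(M+2) = 4 × 0.293^3 × 0.707^1 = 0.071135
P(M+4) = 6 × 0.293^2 × 0.707^2 = 0.257469
P(M+6) = 4 × 0.293^1 × 0.707^3 = 0.414177
P(M+8) = 0.707^4 = 0.249849
The M+6 peak is largest (0.414177); scaling to 100 gives 1.8 : 17.2 : 62.2 : 100.0 : 60.3.

1.8 : 17.2 : 62.2 : 100.0 : 60.3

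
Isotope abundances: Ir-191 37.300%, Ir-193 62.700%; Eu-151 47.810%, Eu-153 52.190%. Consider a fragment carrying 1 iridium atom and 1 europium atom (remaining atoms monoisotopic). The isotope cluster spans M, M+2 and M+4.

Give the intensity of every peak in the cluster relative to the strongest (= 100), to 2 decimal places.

36.07 : 100.00 : 66.18

Iridium pattern (n=1): 0.3730 : 0.6270
Europium pattern (n=1): 0.4781 : 0.5219
Convolve the two distributions (both contribute in 2-u steps):
  M: 0.3730×0.4781 = 0.178331
  M+2: 0.3730×0.5219 + 0.6270×0.4781 = 0.494437
  M+4: 0.6270×0.5219 = 0.327231
Scale to base peak (0.494437) = 100: 36.07 : 100.00 : 66.18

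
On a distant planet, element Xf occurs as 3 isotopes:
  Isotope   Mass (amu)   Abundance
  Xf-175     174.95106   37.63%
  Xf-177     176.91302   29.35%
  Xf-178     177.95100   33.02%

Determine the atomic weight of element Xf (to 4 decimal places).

176.5175 amu

Ar = Σ fᵢ·mᵢ = 0.3763 × 174.95106 + 0.2935 × 176.91302 + 0.3302 × 177.95100
= 65.834084 + 51.923971 + 58.759420 = 176.517475 amu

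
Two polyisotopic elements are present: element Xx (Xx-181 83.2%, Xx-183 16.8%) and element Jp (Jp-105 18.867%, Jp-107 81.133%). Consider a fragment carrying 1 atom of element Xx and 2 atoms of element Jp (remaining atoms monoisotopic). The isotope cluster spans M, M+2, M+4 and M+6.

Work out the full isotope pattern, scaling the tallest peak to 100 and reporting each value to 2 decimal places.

Element Xx pattern (n=1): 0.8320 : 0.1680
Element Jp pattern (n=2): 0.03559637 : 0.30614726 : 0.65825637
Convolve the two distributions (both contribute in 2-u steps):
  M: 0.8320×0.03559637 = 0.029616
  M+2: 0.8320×0.30614726 + 0.1680×0.03559637 = 0.260695
  M+4: 0.8320×0.65825637 + 0.1680×0.30614726 = 0.599102
  M+6: 0.1680×0.65825637 = 0.110587
Scale to base peak (0.599102) = 100: 4.94 : 43.51 : 100.00 : 18.46

4.94 : 43.51 : 100.00 : 18.46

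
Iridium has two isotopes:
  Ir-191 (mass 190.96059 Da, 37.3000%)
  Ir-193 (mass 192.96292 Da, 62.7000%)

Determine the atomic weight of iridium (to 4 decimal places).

Ar = Σ fᵢ·mᵢ = 0.373000 × 190.96059 + 0.627000 × 192.96292
= 71.228300 + 120.987751 = 192.216051 Da

192.2161 Da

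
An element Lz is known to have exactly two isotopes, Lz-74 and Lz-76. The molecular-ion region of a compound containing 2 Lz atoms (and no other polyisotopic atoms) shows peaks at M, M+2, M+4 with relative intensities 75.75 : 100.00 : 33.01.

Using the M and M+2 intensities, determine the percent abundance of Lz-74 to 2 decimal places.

60.24%

Let p = fractional abundance of Lz-74. I(M+2)/I(M) = [C(2,1)·p^1·(1−p)] / p^2 = 2·(1−p)/p = 100.00/75.75 = 1.3201
(1−p)/p = 1.3201/2 = 0.6601  ⇒  p = 1/(1 + 0.6601) = 0.6024
Lz-74: 60.24%, Lz-76: 39.76%.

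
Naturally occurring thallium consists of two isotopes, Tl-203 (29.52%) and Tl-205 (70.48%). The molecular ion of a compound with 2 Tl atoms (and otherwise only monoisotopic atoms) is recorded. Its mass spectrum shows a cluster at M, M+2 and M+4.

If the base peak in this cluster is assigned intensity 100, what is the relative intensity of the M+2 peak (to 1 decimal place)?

83.8

Binomial terms of (0.2952 + 0.7048)^2: M 0.0871, M+2 0.4161, M+4 0.4967 → M+4 is the base peak.
P(M+4) = C(2,2) × 0.2952^0 × 0.7048^2 = 1 × 1.0000 × 0.49674304 = 0.496743 (base)
P(M+2) = C(2,1) × 0.2952^1 × 0.7048^1 = 2 × 0.2952 × 0.7048 = 0.416114
Relative intensity = 0.416114 / 0.496743 × 100 = 83.8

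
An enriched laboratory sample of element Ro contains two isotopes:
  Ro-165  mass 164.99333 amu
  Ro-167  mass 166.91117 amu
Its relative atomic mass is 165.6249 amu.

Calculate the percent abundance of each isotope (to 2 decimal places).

Let x be the fractional abundance of Ro-165; then Ro-167 has abundance 1 − x.
164.99333·x + 166.91117·(1 − x) = 165.6249
(164.99333 − 166.91117)·x = 165.6249 − 166.91117
x = -1.28627 / -1.91784 = 0.67069 → 67.07% Ro-165, 32.93% Ro-167.

Ro-165: 67.07%, Ro-167: 32.93%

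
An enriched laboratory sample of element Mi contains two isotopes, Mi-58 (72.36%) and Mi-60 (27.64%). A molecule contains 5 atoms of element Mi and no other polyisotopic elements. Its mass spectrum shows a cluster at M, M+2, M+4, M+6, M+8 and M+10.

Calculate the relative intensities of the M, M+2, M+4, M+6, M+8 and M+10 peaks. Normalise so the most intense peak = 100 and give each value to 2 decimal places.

52.36 : 100.00 : 76.40 : 29.18 : 5.57 : 0.43

Each Mi atom is independently Mi-58 (p = 0.7236) or Mi-60 (q = 0.2764); the cluster is the binomial expansion (p + q)^5.
P(M) = 0.7236^5 = 0.198378
P(M+2) = 5 × 0.7236^4 × 0.2764^1 = 0.378881
P(M+4) = 10 × 0.7236^3 × 0.2764^2 = 0.289449
P(M+6) = 10 × 0.7236^2 × 0.2764^3 = 0.110563
P(M+8) = 5 × 0.7236^1 × 0.2764^4 = 0.021116
P(M+10) = 0.2764^5 = 0.001613
The M+2 peak is largest (0.378881); scaling to 100 gives 52.36 : 100.00 : 76.40 : 29.18 : 5.57 : 0.43.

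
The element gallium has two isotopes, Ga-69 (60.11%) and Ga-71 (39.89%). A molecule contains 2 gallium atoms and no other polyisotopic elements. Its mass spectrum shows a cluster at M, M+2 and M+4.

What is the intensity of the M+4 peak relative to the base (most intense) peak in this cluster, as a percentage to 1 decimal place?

33.2%

Term probabilities: M 0.3613, M+2 0.4796, M+4 0.1591. Base peak = M+2.
P(M+2) = C(2,1) × 0.6011^1 × 0.3989^1 = 2 × 0.6011 × 0.3989 = 0.479558 (base)
P(M+4) = C(2,2) × 0.6011^0 × 0.3989^2 = 1 × 1.0000 × 0.15912121 = 0.159121
Relative intensity = 0.159121 / 0.479558 × 100 = 33.2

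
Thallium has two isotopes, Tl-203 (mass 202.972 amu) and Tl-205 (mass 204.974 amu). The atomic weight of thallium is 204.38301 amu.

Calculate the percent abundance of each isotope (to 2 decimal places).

Tl-203: 29.52%, Tl-205: 70.48%

With x = fraction of Tl-203 (so Tl-205 is 1 − x):
202.972·x + 204.974·(1 − x) = 204.38301
(202.972 − 204.974)·x = 204.38301 − 204.974
x = -0.59099 / -2.002 = 0.29520 → 29.52% Tl-203, 70.48% Tl-205.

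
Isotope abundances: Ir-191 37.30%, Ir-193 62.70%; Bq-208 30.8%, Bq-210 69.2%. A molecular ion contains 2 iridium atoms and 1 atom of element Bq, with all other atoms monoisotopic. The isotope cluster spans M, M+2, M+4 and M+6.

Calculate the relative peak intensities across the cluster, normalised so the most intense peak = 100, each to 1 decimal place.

9.6 : 54.0 : 100.0 : 61.2

Iridium pattern (n=2): 0.139129 : 0.467742 : 0.393129
Element Bq pattern (n=1): 0.3080 : 0.6920
Convolve the two distributions (both contribute in 2-u steps):
  M: 0.139129×0.3080 = 0.042852
  M+2: 0.139129×0.6920 + 0.467742×0.3080 = 0.240342
  M+4: 0.467742×0.6920 + 0.393129×0.3080 = 0.444761
  M+6: 0.393129×0.6920 = 0.272045
Scale to base peak (0.444761) = 100: 9.6 : 54.0 : 100.0 : 61.2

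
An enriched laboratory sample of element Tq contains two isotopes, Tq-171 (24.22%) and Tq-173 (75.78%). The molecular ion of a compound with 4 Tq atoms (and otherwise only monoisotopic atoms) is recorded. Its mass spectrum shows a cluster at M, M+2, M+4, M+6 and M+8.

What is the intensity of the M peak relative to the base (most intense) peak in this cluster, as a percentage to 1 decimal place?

Term probabilities: M 0.0034, M+2 0.0431, M+4 0.2021, M+6 0.4216, M+8 0.3298. Base peak = M+6.
P(M+6) = C(4,3) × 0.2422^1 × 0.7578^3 = 4 × 0.2422 × 0.43517486 = 0.421597 (base)
P(M) = C(4,0) × 0.2422^4 × 0.7578^0 = 1 × 0.00344109 × 1.0000 = 0.003441
Relative intensity = 0.003441 / 0.421597 × 100 = 0.8

0.8%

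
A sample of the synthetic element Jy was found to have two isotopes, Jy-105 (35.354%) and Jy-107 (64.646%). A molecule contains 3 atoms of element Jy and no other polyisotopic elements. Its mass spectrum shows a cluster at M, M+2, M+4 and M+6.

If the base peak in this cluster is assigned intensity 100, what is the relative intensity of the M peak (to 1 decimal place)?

Binomial terms of (0.35354 + 0.64646)^3: M 0.0442, M+2 0.2424, M+4 0.4432, M+6 0.2702 → M+4 is the base peak.
P(M+4) = C(3,2) × 0.35354^1 × 0.64646^2 = 3 × 0.35354 × 0.41791053 = 0.443244 (base)
P(M) = C(3,0) × 0.35354^3 × 0.64646^0 = 1 × 0.04418915 × 1.0000 = 0.044189
Relative intensity = 0.044189 / 0.443244 × 100 = 10.0

10.0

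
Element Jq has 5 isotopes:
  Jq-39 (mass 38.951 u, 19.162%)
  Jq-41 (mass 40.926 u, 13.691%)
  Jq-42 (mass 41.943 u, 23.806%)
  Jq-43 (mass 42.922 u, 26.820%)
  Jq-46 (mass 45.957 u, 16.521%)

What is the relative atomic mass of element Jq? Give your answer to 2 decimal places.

42.16 u

Average mass = Σ (abundance × isotope mass) = 0.19162 × 38.951 + 0.13691 × 40.926 + 0.23806 × 41.943 + 0.26820 × 42.922 + 0.16521 × 45.957
= 7.4638 + 5.6032 + 9.9850 + 11.5117 + 7.5926 = 42.1563 u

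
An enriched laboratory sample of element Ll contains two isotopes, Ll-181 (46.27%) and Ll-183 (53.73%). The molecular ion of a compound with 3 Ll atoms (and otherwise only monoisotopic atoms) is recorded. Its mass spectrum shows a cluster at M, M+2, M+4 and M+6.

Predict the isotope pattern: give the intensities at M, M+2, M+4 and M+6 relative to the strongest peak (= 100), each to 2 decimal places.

Each Ll atom is independently Ll-181 (p = 0.4627) or Ll-183 (q = 0.5373); the cluster is the binomial expansion (p + q)^3.
P(M) = 0.4627^3 = 0.099060
P(M+2) = 3 × 0.4627^2 × 0.5373^1 = 0.345094
P(M+4) = 3 × 0.4627^1 × 0.5373^2 = 0.400732
P(M+6) = 0.5373^3 = 0.155114
The M+4 peak is largest (0.400732); scaling to 100 gives 24.72 : 86.12 : 100.00 : 38.71.

24.72 : 86.12 : 100.00 : 38.71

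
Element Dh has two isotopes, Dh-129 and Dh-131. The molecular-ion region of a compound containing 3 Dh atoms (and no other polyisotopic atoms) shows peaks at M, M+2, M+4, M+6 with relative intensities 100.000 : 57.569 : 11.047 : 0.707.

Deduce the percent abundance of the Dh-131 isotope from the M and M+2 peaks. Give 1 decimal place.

16.1%

If p is the fraction of Dh that is Dh-129, then I(M+2)/I(M) = [C(3,1)·p^2·(1−p)] / p^3 = 3·(1−p)/p = 57.569/100.000 = 0.5757
(1−p)/p = 0.5757/3 = 0.1919  ⇒  p = 1/(1 + 0.1919) = 0.8390
Dh-129: 83.9%, Dh-131: 16.1%.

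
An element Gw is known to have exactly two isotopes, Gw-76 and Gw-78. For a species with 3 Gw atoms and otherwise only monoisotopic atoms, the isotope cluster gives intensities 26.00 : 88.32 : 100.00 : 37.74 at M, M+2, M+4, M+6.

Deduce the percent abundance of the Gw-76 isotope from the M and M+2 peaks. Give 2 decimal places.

Let p = fractional abundance of Gw-76. I(M+2)/I(M) = [C(3,1)·p^2·(1−p)] / p^3 = 3·(1−p)/p = 88.32/26.00 = 3.3969
(1−p)/p = 3.3969/3 = 1.1323  ⇒  p = 1/(1 + 1.1323) = 0.4690
Gw-76: 46.90%, Gw-78: 53.10%.

46.90%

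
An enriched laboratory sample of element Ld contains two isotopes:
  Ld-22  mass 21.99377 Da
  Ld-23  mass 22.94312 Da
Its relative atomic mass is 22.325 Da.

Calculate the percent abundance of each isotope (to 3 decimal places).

Let x be the fractional abundance of Ld-22; then Ld-23 has abundance 1 − x.
21.99377·x + 22.94312·(1 − x) = 22.325
(21.99377 − 22.94312)·x = 22.325 − 22.94312
x = -0.61812 / -0.94935 = 0.65110 → 65.110% Ld-22, 34.890% Ld-23.

Ld-22: 65.110%, Ld-23: 34.890%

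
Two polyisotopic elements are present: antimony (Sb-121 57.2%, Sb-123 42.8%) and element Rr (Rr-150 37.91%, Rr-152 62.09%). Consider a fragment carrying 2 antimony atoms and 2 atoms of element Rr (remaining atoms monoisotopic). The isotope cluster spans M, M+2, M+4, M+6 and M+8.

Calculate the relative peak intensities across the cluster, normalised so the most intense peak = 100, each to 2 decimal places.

12.28 : 58.59 : 100.00 : 71.81 : 18.44

Antimony pattern (n=2): 0.327184 : 0.489632 : 0.183184
Element Rr pattern (n=2): 0.14371681 : 0.47076638 : 0.38551681
Convolve the two distributions (both contribute in 2-u steps):
  M: 0.327184×0.14371681 = 0.047022
  M+2: 0.327184×0.47076638 + 0.489632×0.14371681 = 0.224396
  M+4: 0.327184×0.38551681 + 0.489632×0.47076638 + 0.183184×0.14371681 = 0.382964
  M+6: 0.489632×0.38551681 + 0.183184×0.47076638 = 0.274998
  M+8: 0.183184×0.38551681 = 0.070621
Scale to base peak (0.382964) = 100: 12.28 : 58.59 : 100.00 : 71.81 : 18.44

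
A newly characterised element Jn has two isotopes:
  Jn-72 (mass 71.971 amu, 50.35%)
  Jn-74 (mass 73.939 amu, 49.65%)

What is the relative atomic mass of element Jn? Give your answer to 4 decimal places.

Average mass = Σ (abundance × isotope mass) = 0.5035 × 71.971 + 0.4965 × 73.939
= 36.23740 + 36.71071 = 72.94811 amu

72.9481 amu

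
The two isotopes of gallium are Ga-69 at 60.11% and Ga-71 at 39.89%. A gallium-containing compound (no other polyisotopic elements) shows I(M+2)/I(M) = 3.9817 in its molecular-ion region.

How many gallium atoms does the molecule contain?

The M+2/M ratio from n Ga atoms is n · q/p = n · 0.3989/0.6011.
n = 3.9817 × 0.6011/0.3989 = 6.00 ≈ 6

6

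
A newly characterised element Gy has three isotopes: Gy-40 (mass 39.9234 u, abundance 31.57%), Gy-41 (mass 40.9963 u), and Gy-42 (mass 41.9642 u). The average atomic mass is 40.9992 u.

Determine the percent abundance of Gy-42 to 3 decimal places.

35.294%

The remaining 68.43% is split between Gy-41 (fraction x) and Gy-42 (fraction 0.6843 − x).
Substituting: 40.9963x + 41.9642(0.6843 − x) = 28.39538262
(40.9963 − 41.9642)x = -0.32071944  ⇒  x = 0.33136, y = 0.35294
Gy-41: 33.136%, Gy-42: 35.294%.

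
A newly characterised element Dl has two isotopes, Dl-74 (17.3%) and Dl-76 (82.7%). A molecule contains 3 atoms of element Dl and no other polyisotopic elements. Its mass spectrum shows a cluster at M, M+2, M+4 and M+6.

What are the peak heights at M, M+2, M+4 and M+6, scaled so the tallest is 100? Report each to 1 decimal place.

0.9 : 13.1 : 62.8 : 100.0

Expanding (0.173 + 0.827)^3:
P(M) = 0.173^3 = 0.005178
P(M+2) = 3 × 0.173^2 × 0.827^1 = 0.074254
P(M+4) = 3 × 0.173^1 × 0.827^2 = 0.354959
P(M+6) = 0.827^3 = 0.565609
The M+6 peak is largest (0.565609); scaling to 100 gives 0.9 : 13.1 : 62.8 : 100.0.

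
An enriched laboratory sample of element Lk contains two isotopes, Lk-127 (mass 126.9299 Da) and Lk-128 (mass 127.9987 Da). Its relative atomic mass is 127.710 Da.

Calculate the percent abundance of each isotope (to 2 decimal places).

With x = fraction of Lk-127 (so Lk-128 is 1 − x):
126.9299·x + 127.9987·(1 − x) = 127.710
(126.9299 − 127.9987)·x = 127.710 − 127.9987
x = -0.2887 / -1.0688 = 0.27012 → 27.01% Lk-127, 72.99% Lk-128.

Lk-127: 27.01%, Lk-128: 72.99%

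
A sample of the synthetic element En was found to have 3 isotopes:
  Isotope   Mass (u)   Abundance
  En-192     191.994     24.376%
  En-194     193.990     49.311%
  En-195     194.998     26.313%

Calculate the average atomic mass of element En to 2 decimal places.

193.77 u

Average mass = Σ (abundance × isotope mass) = 0.24376 × 191.994 + 0.49311 × 193.990 + 0.26313 × 194.998
= 46.8005 + 95.6584 + 51.3098 = 193.7687 u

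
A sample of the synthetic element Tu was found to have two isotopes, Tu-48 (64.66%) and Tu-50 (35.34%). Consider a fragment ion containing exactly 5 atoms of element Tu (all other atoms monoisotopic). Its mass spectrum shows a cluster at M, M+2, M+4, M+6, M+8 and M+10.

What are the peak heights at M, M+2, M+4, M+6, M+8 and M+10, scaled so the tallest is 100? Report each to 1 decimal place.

33.5 : 91.5 : 100.0 : 54.7 : 14.9 : 1.6

The 5 Tu atoms are independent, so intensities follow the terms of (0.6466 + 0.3534)^5.
P(M) = 0.6466^5 = 0.113026
P(M+2) = 5 × 0.6466^4 × 0.3534^1 = 0.308873
P(M+4) = 10 × 0.6466^3 × 0.3534^2 = 0.337629
P(M+6) = 10 × 0.6466^2 × 0.3534^3 = 0.184532
P(M+8) = 5 × 0.6466^1 × 0.3534^4 = 0.050428
P(M+10) = 0.3534^5 = 0.005512
The M+4 peak is largest (0.337629); scaling to 100 gives 33.5 : 91.5 : 100.0 : 54.7 : 14.9 : 1.6.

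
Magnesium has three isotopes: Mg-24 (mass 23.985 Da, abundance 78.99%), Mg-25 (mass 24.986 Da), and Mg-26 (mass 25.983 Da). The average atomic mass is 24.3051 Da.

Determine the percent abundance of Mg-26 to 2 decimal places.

11.01%

The remaining 21.01% is split between Mg-25 (fraction x) and Mg-26 (fraction 0.2101 − x).
Substituting: 24.986x + 25.983(0.2101 − x) = 5.3593485
(24.986 − 25.983)x = -0.0996798  ⇒  x = 0.09998, y = 0.11012
Mg-25: 10.00%, Mg-26: 11.01%.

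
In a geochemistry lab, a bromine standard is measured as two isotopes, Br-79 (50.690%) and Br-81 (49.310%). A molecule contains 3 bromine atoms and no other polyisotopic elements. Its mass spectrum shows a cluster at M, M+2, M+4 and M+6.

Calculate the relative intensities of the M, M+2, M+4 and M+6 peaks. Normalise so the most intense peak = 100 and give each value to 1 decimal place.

Expanding (0.50690 + 0.49310)^3:
P(M) = 0.50690^3 = 0.130247
P(M+2) = 3 × 0.50690^2 × 0.49310^1 = 0.380103
P(M+4) = 3 × 0.50690^1 × 0.49310^2 = 0.369755
P(M+6) = 0.49310^3 = 0.119896
The M+2 peak is largest (0.380103); scaling to 100 gives 34.3 : 100.0 : 97.3 : 31.5.

34.3 : 100.0 : 97.3 : 31.5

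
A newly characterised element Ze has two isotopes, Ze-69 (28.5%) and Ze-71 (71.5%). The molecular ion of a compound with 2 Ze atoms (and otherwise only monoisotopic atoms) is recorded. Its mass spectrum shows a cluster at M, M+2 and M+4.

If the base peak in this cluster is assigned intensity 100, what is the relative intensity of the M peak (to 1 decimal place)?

15.9

Binomial terms of (0.285 + 0.715)^2: M 0.0812, M+2 0.4076, M+4 0.5112 → M+4 is the base peak.
P(M+4) = C(2,2) × 0.285^0 × 0.715^2 = 1 × 1.0000 × 0.511225 = 0.511225 (base)
P(M) = C(2,0) × 0.285^2 × 0.715^0 = 1 × 0.081225 × 1.0000 = 0.081225
Relative intensity = 0.081225 / 0.511225 × 100 = 15.9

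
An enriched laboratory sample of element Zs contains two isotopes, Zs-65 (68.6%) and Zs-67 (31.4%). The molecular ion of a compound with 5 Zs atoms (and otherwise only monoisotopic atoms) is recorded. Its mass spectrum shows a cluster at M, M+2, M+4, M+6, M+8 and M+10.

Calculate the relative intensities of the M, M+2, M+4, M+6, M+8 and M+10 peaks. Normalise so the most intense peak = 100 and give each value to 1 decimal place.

Expanding (0.686 + 0.314)^5:
P(M) = 0.686^5 = 0.151922
P(M+2) = 5 × 0.686^4 × 0.314^1 = 0.347693
P(M+4) = 10 × 0.686^3 × 0.314^2 = 0.318296
P(M+6) = 10 × 0.686^2 × 0.314^3 = 0.145692
P(M+8) = 5 × 0.686^1 × 0.314^4 = 0.033344
P(M+10) = 0.314^5 = 0.003052
The M+2 peak is largest (0.347693); scaling to 100 gives 43.7 : 100.0 : 91.5 : 41.9 : 9.6 : 0.9.

43.7 : 100.0 : 91.5 : 41.9 : 9.6 : 0.9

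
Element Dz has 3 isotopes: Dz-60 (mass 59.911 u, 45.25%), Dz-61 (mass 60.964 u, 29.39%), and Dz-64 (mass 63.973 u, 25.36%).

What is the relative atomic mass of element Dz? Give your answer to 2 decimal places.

61.25 u

Weight each isotope mass by its fractional abundance: 0.4525 × 59.911 + 0.2939 × 60.964 + 0.2536 × 63.973
= 27.1097 + 17.9173 + 16.2236 = 61.2506 u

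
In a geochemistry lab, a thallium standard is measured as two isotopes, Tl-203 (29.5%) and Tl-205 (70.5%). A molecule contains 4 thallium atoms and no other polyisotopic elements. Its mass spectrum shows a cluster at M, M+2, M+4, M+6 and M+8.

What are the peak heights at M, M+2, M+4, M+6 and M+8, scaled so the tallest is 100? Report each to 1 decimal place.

Expanding (0.295 + 0.705)^4:
P(M) = 0.295^4 = 0.007573
P(M+2) = 4 × 0.295^3 × 0.705^1 = 0.072396
P(M+4) = 6 × 0.295^2 × 0.705^2 = 0.259522
P(M+6) = 4 × 0.295^1 × 0.705^3 = 0.413475
P(M+8) = 0.705^4 = 0.247034
The M+6 peak is largest (0.413475); scaling to 100 gives 1.8 : 17.5 : 62.8 : 100.0 : 59.7.

1.8 : 17.5 : 62.8 : 100.0 : 59.7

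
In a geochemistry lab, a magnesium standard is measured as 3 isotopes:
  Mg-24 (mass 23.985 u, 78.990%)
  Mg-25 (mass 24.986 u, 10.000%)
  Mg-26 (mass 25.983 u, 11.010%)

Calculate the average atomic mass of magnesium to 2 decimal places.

The abundance-weighted mean is 0.78990 × 23.985 + 0.10000 × 24.986 + 0.11010 × 25.983
= 18.9458 + 2.4986 + 2.8607 = 24.3051 u

24.31 u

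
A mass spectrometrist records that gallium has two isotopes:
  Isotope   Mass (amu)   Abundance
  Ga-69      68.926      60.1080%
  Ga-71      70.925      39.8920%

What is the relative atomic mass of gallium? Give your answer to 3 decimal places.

The abundance-weighted mean is 0.601080 × 68.926 + 0.398920 × 70.925
= 41.4300 + 28.2934 = 69.7234 amu

69.723 amu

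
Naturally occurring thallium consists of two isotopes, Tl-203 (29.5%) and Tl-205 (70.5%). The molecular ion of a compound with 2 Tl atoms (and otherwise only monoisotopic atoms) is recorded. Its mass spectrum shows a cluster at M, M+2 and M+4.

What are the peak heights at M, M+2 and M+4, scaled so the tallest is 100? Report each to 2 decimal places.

The 2 Tl atoms are independent, so intensities follow the terms of (0.295 + 0.705)^2.
P(M) = 0.295^2 = 0.087025
P(M+2) = 2 × 0.295^1 × 0.705^1 = 0.415950
P(M+4) = 0.705^2 = 0.497025
The M+4 peak is largest (0.497025); scaling to 100 gives 17.51 : 83.69 : 100.00.

17.51 : 83.69 : 100.00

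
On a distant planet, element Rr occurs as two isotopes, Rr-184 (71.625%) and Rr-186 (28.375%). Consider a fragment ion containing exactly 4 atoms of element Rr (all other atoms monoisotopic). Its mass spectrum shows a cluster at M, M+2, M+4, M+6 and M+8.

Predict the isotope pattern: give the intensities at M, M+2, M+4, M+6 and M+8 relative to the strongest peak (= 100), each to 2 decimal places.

The 4 Rr atoms are independent, so intensities follow the terms of (0.71625 + 0.28375)^4.
P(M) = 0.71625^4 = 0.263183
P(M+2) = 4 × 0.71625^3 × 0.28375^1 = 0.417052
P(M+4) = 6 × 0.71625^2 × 0.28375^2 = 0.247829
P(M+6) = 4 × 0.71625^1 × 0.28375^3 = 0.065453
P(M+8) = 0.28375^4 = 0.006483
The M+2 peak is largest (0.417052); scaling to 100 gives 63.11 : 100.00 : 59.42 : 15.69 : 1.55.

63.11 : 100.00 : 59.42 : 15.69 : 1.55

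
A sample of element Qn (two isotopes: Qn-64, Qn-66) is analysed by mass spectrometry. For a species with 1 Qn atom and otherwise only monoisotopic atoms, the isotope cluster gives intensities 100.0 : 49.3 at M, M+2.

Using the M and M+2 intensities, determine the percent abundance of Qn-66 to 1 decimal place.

Let p = fractional abundance of Qn-64. I(M+2)/I(M) = [C(1,1)·p^0·(1−p)] / p^1 = 1·(1−p)/p = 49.3/100.0 = 0.4930
(1−p)/p = 0.4930/1 = 0.4930  ⇒  p = 1/(1 + 0.4930) = 0.6698
Qn-64: 67.0%, Qn-66: 33.0%.

33.0%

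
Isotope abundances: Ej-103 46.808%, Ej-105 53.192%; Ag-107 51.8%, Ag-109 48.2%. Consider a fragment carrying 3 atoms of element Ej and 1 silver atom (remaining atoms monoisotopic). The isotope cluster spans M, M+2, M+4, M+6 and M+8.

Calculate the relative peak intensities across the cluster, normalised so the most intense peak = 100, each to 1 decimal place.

14.2 : 61.6 : 100.0 : 72.0 : 19.4

Element Ej pattern (n=3): 0.10255581 : 0.34962924 : 0.3973141 : 0.15050085
Silver pattern (n=1): 0.5180 : 0.4820
Convolve the two distributions (both contribute in 2-u steps):
  M: 0.10255581×0.5180 = 0.053124
  M+2: 0.10255581×0.4820 + 0.34962924×0.5180 = 0.230540
  M+4: 0.34962924×0.4820 + 0.3973141×0.5180 = 0.374330
  M+6: 0.3973141×0.4820 + 0.15050085×0.5180 = 0.269465
  M+8: 0.15050085×0.4820 = 0.072541
Scale to base peak (0.374330) = 100: 14.2 : 61.6 : 100.0 : 72.0 : 19.4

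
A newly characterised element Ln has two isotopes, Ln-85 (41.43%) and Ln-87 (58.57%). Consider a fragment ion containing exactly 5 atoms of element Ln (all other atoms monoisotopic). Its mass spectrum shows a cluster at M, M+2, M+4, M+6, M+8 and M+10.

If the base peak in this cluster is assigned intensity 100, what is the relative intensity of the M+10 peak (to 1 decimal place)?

20.0

(0.4143 + 0.5857)^5 gives M 0.0122, M+2 0.0863, M+4 0.2439, M+6 0.3449, M+8 0.2438, M+10 0.0689; the largest is M+6.
P(M+6) = C(5,3) × 0.4143^2 × 0.5857^3 = 10 × 0.17164449 × 0.20092116 = 0.344870 (base)
P(M+10) = C(5,5) × 0.4143^0 × 0.5857^5 = 1 × 1.0000 × 0.0689249 = 0.068925
Relative intensity = 0.068925 / 0.344870 × 100 = 20.0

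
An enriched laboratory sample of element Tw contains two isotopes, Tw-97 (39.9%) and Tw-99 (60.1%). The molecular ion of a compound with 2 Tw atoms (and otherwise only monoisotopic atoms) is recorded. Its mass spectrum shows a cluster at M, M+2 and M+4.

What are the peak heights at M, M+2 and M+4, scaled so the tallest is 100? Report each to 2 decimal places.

The 2 Tw atoms are independent, so intensities follow the terms of (0.399 + 0.601)^2.
P(M) = 0.399^2 = 0.159201
P(M+2) = 2 × 0.399^1 × 0.601^1 = 0.479598
P(M+4) = 0.601^2 = 0.361201
The M+2 peak is largest (0.479598); scaling to 100 gives 33.19 : 100.00 : 75.31.

33.19 : 100.00 : 75.31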